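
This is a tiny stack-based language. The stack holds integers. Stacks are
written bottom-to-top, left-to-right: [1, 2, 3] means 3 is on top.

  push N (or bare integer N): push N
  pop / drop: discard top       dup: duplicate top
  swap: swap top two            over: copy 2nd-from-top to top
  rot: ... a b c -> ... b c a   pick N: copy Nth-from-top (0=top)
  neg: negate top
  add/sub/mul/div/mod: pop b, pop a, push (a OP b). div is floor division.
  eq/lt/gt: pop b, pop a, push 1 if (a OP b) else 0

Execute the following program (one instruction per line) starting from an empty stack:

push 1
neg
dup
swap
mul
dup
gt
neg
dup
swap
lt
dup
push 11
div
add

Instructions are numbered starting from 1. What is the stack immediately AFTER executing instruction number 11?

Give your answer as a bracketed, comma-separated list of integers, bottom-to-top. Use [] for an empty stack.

Step 1 ('push 1'): [1]
Step 2 ('neg'): [-1]
Step 3 ('dup'): [-1, -1]
Step 4 ('swap'): [-1, -1]
Step 5 ('mul'): [1]
Step 6 ('dup'): [1, 1]
Step 7 ('gt'): [0]
Step 8 ('neg'): [0]
Step 9 ('dup'): [0, 0]
Step 10 ('swap'): [0, 0]
Step 11 ('lt'): [0]

Answer: [0]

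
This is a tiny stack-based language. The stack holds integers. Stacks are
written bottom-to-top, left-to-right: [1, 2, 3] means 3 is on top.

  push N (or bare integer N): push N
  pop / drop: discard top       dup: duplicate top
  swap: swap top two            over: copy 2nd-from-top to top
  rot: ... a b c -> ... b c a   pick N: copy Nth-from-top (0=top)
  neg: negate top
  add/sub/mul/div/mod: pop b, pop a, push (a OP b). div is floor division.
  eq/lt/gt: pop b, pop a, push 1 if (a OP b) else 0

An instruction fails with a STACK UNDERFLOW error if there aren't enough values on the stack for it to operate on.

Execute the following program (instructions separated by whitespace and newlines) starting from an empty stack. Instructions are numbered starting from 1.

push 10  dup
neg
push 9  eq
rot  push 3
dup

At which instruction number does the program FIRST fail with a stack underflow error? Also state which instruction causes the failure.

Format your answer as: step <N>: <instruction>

Step 1 ('push 10'): stack = [10], depth = 1
Step 2 ('dup'): stack = [10, 10], depth = 2
Step 3 ('neg'): stack = [10, -10], depth = 2
Step 4 ('push 9'): stack = [10, -10, 9], depth = 3
Step 5 ('eq'): stack = [10, 0], depth = 2
Step 6 ('rot'): needs 3 value(s) but depth is 2 — STACK UNDERFLOW

Answer: step 6: rot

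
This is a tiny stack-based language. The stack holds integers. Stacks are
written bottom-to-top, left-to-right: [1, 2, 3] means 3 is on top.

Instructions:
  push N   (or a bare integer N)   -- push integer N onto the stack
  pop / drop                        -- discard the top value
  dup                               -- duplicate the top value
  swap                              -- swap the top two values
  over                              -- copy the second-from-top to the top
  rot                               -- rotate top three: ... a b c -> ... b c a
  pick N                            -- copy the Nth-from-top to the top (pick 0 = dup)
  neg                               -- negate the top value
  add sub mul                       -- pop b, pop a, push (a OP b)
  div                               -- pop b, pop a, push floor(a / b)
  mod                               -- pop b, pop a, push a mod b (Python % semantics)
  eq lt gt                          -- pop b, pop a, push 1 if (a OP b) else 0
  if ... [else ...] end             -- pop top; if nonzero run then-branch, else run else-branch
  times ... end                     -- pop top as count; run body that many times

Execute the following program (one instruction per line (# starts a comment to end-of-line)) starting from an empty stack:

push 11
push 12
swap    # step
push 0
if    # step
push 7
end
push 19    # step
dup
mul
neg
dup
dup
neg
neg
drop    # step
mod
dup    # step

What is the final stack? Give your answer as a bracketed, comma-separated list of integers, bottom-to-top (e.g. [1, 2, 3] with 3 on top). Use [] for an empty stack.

Answer: [12, 11, 0, 0]

Derivation:
After 'push 11': [11]
After 'push 12': [11, 12]
After 'swap': [12, 11]
After 'push 0': [12, 11, 0]
After 'if': [12, 11]
After 'push 19': [12, 11, 19]
After 'dup': [12, 11, 19, 19]
After 'mul': [12, 11, 361]
After 'neg': [12, 11, -361]
After 'dup': [12, 11, -361, -361]
After 'dup': [12, 11, -361, -361, -361]
After 'neg': [12, 11, -361, -361, 361]
After 'neg': [12, 11, -361, -361, -361]
After 'drop': [12, 11, -361, -361]
After 'mod': [12, 11, 0]
After 'dup': [12, 11, 0, 0]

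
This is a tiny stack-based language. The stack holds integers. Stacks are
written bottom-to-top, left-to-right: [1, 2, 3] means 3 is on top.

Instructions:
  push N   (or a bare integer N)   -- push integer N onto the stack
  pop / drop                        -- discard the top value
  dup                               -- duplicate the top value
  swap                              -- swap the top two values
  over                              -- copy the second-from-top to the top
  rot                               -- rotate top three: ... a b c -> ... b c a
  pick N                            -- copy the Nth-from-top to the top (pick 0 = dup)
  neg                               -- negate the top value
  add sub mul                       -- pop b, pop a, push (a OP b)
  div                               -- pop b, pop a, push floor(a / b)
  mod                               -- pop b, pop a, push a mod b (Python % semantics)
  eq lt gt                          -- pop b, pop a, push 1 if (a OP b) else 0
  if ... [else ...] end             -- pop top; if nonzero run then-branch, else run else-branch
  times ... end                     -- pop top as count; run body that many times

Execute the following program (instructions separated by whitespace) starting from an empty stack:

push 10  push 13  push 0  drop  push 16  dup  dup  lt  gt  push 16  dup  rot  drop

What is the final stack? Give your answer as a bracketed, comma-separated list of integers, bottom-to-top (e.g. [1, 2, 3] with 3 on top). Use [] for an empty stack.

Answer: [10, 13, 16, 16]

Derivation:
After 'push 10': [10]
After 'push 13': [10, 13]
After 'push 0': [10, 13, 0]
After 'drop': [10, 13]
After 'push 16': [10, 13, 16]
After 'dup': [10, 13, 16, 16]
After 'dup': [10, 13, 16, 16, 16]
After 'lt': [10, 13, 16, 0]
After 'gt': [10, 13, 1]
After 'push 16': [10, 13, 1, 16]
After 'dup': [10, 13, 1, 16, 16]
After 'rot': [10, 13, 16, 16, 1]
After 'drop': [10, 13, 16, 16]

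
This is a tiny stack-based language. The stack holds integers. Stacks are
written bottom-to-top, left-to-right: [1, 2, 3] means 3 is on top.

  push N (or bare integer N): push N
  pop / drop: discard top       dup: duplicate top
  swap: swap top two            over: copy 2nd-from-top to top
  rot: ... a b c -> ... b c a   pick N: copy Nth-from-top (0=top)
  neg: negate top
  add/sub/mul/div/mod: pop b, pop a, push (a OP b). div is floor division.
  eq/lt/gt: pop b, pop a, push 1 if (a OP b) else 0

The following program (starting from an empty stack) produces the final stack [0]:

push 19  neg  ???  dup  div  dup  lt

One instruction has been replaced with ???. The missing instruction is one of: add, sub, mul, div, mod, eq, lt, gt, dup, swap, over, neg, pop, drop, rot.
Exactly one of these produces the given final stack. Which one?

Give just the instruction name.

Stack before ???: [-19]
Stack after ???:  [19]
The instruction that transforms [-19] -> [19] is: neg

Answer: neg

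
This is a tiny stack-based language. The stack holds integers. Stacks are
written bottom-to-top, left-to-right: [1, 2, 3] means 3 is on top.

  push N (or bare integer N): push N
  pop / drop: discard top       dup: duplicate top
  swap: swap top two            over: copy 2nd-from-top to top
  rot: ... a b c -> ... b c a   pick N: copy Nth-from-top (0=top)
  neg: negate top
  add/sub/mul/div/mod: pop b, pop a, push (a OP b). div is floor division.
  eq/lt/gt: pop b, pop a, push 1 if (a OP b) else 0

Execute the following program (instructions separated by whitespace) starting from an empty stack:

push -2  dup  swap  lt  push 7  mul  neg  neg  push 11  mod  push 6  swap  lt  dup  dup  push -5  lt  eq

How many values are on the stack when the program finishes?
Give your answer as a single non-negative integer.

Answer: 2

Derivation:
After 'push -2': stack = [-2] (depth 1)
After 'dup': stack = [-2, -2] (depth 2)
After 'swap': stack = [-2, -2] (depth 2)
After 'lt': stack = [0] (depth 1)
After 'push 7': stack = [0, 7] (depth 2)
After 'mul': stack = [0] (depth 1)
After 'neg': stack = [0] (depth 1)
After 'neg': stack = [0] (depth 1)
After 'push 11': stack = [0, 11] (depth 2)
After 'mod': stack = [0] (depth 1)
After 'push 6': stack = [0, 6] (depth 2)
After 'swap': stack = [6, 0] (depth 2)
After 'lt': stack = [0] (depth 1)
After 'dup': stack = [0, 0] (depth 2)
After 'dup': stack = [0, 0, 0] (depth 3)
After 'push -5': stack = [0, 0, 0, -5] (depth 4)
After 'lt': stack = [0, 0, 0] (depth 3)
After 'eq': stack = [0, 1] (depth 2)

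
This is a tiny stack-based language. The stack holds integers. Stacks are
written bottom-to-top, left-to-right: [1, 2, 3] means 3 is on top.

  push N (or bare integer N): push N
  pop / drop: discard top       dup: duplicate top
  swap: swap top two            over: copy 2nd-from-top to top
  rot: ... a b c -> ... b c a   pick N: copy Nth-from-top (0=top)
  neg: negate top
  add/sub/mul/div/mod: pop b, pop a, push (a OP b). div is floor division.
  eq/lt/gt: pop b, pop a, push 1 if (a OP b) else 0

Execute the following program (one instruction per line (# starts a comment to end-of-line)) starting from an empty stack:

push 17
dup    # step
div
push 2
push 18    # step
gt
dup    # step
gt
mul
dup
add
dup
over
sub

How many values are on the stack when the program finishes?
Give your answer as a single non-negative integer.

Answer: 2

Derivation:
After 'push 17': stack = [17] (depth 1)
After 'dup': stack = [17, 17] (depth 2)
After 'div': stack = [1] (depth 1)
After 'push 2': stack = [1, 2] (depth 2)
After 'push 18': stack = [1, 2, 18] (depth 3)
After 'gt': stack = [1, 0] (depth 2)
After 'dup': stack = [1, 0, 0] (depth 3)
After 'gt': stack = [1, 0] (depth 2)
After 'mul': stack = [0] (depth 1)
After 'dup': stack = [0, 0] (depth 2)
After 'add': stack = [0] (depth 1)
After 'dup': stack = [0, 0] (depth 2)
After 'over': stack = [0, 0, 0] (depth 3)
After 'sub': stack = [0, 0] (depth 2)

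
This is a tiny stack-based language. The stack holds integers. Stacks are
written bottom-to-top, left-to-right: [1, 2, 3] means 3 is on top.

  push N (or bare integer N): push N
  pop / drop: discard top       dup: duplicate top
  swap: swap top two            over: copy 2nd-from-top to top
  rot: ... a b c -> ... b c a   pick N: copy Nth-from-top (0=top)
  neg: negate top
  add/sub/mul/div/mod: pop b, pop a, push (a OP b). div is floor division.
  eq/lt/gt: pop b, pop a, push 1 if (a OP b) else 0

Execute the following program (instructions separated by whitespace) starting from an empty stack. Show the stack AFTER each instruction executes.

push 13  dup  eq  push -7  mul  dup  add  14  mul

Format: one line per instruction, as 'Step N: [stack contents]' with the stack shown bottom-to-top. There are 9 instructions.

Step 1: [13]
Step 2: [13, 13]
Step 3: [1]
Step 4: [1, -7]
Step 5: [-7]
Step 6: [-7, -7]
Step 7: [-14]
Step 8: [-14, 14]
Step 9: [-196]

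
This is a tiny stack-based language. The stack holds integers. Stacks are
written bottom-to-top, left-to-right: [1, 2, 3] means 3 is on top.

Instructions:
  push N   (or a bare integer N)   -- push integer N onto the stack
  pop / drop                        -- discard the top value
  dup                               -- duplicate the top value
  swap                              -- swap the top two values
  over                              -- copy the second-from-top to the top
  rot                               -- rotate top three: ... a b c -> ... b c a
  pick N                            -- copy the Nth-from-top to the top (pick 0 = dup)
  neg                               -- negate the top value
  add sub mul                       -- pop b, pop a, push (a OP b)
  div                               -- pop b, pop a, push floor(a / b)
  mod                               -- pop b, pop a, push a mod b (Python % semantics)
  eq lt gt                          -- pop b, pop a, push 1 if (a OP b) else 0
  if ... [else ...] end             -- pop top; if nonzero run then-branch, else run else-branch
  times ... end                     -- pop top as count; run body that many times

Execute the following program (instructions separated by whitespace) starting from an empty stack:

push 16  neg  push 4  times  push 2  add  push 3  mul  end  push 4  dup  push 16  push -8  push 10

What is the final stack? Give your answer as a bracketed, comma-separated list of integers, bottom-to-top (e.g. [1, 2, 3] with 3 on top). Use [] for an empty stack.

Answer: [-1056, 4, 4, 16, -8, 10]

Derivation:
After 'push 16': [16]
After 'neg': [-16]
After 'push 4': [-16, 4]
After 'times': [-16]
After 'push 2': [-16, 2]
After 'add': [-14]
After 'push 3': [-14, 3]
After 'mul': [-42]
After 'push 2': [-42, 2]
After 'add': [-40]
After 'push 3': [-40, 3]
After 'mul': [-120]
After 'push 2': [-120, 2]
After 'add': [-118]
After 'push 3': [-118, 3]
After 'mul': [-354]
After 'push 2': [-354, 2]
After 'add': [-352]
After 'push 3': [-352, 3]
After 'mul': [-1056]
After 'push 4': [-1056, 4]
After 'dup': [-1056, 4, 4]
After 'push 16': [-1056, 4, 4, 16]
After 'push -8': [-1056, 4, 4, 16, -8]
After 'push 10': [-1056, 4, 4, 16, -8, 10]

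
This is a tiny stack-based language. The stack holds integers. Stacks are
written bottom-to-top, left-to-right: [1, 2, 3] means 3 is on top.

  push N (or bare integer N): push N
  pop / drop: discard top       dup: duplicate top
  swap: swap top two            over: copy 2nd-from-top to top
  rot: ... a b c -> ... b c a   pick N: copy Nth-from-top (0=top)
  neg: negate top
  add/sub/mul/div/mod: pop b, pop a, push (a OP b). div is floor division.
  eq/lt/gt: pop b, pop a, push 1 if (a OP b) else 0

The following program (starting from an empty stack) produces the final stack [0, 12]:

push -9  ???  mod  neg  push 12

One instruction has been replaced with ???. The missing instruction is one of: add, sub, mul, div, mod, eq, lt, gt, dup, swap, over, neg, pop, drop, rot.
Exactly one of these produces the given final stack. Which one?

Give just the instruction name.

Stack before ???: [-9]
Stack after ???:  [-9, -9]
The instruction that transforms [-9] -> [-9, -9] is: dup

Answer: dup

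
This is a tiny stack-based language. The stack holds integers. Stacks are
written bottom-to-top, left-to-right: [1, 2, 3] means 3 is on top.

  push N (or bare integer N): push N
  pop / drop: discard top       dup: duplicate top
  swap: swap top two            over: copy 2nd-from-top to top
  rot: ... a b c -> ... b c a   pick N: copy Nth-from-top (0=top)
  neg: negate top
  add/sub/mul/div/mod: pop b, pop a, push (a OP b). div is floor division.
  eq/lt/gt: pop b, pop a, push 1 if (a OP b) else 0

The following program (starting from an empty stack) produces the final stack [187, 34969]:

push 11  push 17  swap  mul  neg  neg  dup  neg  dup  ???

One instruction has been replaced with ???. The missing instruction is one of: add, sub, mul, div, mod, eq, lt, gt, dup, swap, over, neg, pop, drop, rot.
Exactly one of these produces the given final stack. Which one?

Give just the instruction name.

Stack before ???: [187, -187, -187]
Stack after ???:  [187, 34969]
The instruction that transforms [187, -187, -187] -> [187, 34969] is: mul

Answer: mul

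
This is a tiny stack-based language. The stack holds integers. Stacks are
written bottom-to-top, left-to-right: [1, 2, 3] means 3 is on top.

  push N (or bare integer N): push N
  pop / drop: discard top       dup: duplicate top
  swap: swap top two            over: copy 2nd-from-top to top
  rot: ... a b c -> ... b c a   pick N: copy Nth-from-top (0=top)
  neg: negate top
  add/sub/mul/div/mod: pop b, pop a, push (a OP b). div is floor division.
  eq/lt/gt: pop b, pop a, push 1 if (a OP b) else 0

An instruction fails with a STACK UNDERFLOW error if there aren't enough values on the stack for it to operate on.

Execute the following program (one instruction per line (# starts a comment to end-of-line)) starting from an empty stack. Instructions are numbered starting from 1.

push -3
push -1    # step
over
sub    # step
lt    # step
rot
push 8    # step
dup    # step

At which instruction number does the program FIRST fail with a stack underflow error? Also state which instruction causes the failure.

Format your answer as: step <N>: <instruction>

Answer: step 6: rot

Derivation:
Step 1 ('push -3'): stack = [-3], depth = 1
Step 2 ('push -1'): stack = [-3, -1], depth = 2
Step 3 ('over'): stack = [-3, -1, -3], depth = 3
Step 4 ('sub'): stack = [-3, 2], depth = 2
Step 5 ('lt'): stack = [1], depth = 1
Step 6 ('rot'): needs 3 value(s) but depth is 1 — STACK UNDERFLOW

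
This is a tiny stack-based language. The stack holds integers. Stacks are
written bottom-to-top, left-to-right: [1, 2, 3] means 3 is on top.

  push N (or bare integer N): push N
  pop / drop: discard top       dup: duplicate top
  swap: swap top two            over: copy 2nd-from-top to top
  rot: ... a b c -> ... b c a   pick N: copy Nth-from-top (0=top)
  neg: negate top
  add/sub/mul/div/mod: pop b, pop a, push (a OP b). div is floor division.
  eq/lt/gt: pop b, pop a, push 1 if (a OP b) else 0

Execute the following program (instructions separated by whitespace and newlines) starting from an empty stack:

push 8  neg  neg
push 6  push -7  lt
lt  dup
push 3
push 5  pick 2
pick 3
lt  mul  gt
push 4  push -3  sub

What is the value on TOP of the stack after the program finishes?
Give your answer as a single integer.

Answer: 7

Derivation:
After 'push 8': [8]
After 'neg': [-8]
After 'neg': [8]
After 'push 6': [8, 6]
After 'push -7': [8, 6, -7]
After 'lt': [8, 0]
After 'lt': [0]
After 'dup': [0, 0]
After 'push 3': [0, 0, 3]
After 'push 5': [0, 0, 3, 5]
After 'pick 2': [0, 0, 3, 5, 0]
After 'pick 3': [0, 0, 3, 5, 0, 0]
After 'lt': [0, 0, 3, 5, 0]
After 'mul': [0, 0, 3, 0]
After 'gt': [0, 0, 1]
After 'push 4': [0, 0, 1, 4]
After 'push -3': [0, 0, 1, 4, -3]
After 'sub': [0, 0, 1, 7]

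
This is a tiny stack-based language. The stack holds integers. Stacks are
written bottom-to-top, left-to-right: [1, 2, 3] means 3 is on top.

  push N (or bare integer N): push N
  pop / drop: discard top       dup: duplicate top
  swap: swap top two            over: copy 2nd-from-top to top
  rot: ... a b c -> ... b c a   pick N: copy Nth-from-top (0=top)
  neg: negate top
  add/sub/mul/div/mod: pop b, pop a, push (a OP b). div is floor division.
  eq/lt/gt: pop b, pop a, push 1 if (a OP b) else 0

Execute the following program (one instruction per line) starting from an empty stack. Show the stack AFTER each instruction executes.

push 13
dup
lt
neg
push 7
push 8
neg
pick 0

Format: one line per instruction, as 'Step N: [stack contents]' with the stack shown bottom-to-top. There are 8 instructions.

Step 1: [13]
Step 2: [13, 13]
Step 3: [0]
Step 4: [0]
Step 5: [0, 7]
Step 6: [0, 7, 8]
Step 7: [0, 7, -8]
Step 8: [0, 7, -8, -8]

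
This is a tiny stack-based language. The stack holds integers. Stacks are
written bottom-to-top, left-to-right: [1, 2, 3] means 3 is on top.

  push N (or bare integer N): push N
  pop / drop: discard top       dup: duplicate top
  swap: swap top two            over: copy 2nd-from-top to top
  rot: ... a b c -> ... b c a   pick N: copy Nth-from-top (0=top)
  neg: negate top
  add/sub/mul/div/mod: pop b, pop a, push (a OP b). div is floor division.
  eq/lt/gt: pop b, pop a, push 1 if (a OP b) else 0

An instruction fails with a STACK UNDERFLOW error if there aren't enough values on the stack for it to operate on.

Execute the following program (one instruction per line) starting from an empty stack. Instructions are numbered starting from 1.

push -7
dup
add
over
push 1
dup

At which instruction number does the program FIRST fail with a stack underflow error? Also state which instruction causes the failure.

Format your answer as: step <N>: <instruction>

Answer: step 4: over

Derivation:
Step 1 ('push -7'): stack = [-7], depth = 1
Step 2 ('dup'): stack = [-7, -7], depth = 2
Step 3 ('add'): stack = [-14], depth = 1
Step 4 ('over'): needs 2 value(s) but depth is 1 — STACK UNDERFLOW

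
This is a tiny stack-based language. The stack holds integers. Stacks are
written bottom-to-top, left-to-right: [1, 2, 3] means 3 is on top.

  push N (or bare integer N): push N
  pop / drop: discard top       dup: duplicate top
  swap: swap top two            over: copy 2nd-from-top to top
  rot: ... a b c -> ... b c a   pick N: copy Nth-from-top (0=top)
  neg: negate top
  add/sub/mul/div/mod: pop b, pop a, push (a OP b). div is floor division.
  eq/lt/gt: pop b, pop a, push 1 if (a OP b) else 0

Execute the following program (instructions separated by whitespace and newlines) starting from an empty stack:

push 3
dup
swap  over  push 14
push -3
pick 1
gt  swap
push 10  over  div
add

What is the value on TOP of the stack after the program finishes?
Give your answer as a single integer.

Answer: 14

Derivation:
After 'push 3': [3]
After 'dup': [3, 3]
After 'swap': [3, 3]
After 'over': [3, 3, 3]
After 'push 14': [3, 3, 3, 14]
After 'push -3': [3, 3, 3, 14, -3]
After 'pick 1': [3, 3, 3, 14, -3, 14]
After 'gt': [3, 3, 3, 14, 0]
After 'swap': [3, 3, 3, 0, 14]
After 'push 10': [3, 3, 3, 0, 14, 10]
After 'over': [3, 3, 3, 0, 14, 10, 14]
After 'div': [3, 3, 3, 0, 14, 0]
After 'add': [3, 3, 3, 0, 14]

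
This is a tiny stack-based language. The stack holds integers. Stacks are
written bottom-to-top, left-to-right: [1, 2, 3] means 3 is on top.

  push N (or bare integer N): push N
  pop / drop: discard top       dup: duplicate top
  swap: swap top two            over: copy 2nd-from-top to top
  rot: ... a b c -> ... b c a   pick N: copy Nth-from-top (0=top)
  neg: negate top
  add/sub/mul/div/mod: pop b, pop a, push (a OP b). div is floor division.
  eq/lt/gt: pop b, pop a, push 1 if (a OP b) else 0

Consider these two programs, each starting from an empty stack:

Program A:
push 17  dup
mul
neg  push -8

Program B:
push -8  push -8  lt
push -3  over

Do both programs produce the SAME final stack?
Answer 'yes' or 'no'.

Answer: no

Derivation:
Program A trace:
  After 'push 17': [17]
  After 'dup': [17, 17]
  After 'mul': [289]
  After 'neg': [-289]
  After 'push -8': [-289, -8]
Program A final stack: [-289, -8]

Program B trace:
  After 'push -8': [-8]
  After 'push -8': [-8, -8]
  After 'lt': [0]
  After 'push -3': [0, -3]
  After 'over': [0, -3, 0]
Program B final stack: [0, -3, 0]
Same: no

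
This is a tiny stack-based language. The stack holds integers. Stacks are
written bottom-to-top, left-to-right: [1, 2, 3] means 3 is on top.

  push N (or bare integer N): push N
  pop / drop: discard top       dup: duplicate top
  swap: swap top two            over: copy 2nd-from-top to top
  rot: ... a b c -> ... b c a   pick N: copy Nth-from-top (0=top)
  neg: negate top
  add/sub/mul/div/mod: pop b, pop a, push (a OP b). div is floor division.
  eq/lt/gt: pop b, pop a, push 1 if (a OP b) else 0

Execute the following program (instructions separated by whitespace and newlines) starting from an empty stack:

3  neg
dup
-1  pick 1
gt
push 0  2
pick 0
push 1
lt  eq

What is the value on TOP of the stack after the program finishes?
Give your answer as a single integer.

Answer: 0

Derivation:
After 'push 3': [3]
After 'neg': [-3]
After 'dup': [-3, -3]
After 'push -1': [-3, -3, -1]
After 'pick 1': [-3, -3, -1, -3]
After 'gt': [-3, -3, 1]
After 'push 0': [-3, -3, 1, 0]
After 'push 2': [-3, -3, 1, 0, 2]
After 'pick 0': [-3, -3, 1, 0, 2, 2]
After 'push 1': [-3, -3, 1, 0, 2, 2, 1]
After 'lt': [-3, -3, 1, 0, 2, 0]
After 'eq': [-3, -3, 1, 0, 0]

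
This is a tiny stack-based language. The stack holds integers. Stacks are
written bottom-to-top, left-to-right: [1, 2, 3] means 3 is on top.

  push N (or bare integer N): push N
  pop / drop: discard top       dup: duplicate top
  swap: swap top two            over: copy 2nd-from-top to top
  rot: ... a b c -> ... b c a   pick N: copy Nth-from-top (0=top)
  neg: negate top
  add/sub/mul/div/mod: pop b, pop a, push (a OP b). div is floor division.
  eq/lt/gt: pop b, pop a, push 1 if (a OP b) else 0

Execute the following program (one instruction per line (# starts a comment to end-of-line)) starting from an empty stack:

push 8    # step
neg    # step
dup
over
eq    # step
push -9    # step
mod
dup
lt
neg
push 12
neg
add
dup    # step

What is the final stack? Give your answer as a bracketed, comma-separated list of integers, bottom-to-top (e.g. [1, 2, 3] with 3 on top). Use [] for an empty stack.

Answer: [-8, -12, -12]

Derivation:
After 'push 8': [8]
After 'neg': [-8]
After 'dup': [-8, -8]
After 'over': [-8, -8, -8]
After 'eq': [-8, 1]
After 'push -9': [-8, 1, -9]
After 'mod': [-8, -8]
After 'dup': [-8, -8, -8]
After 'lt': [-8, 0]
After 'neg': [-8, 0]
After 'push 12': [-8, 0, 12]
After 'neg': [-8, 0, -12]
After 'add': [-8, -12]
After 'dup': [-8, -12, -12]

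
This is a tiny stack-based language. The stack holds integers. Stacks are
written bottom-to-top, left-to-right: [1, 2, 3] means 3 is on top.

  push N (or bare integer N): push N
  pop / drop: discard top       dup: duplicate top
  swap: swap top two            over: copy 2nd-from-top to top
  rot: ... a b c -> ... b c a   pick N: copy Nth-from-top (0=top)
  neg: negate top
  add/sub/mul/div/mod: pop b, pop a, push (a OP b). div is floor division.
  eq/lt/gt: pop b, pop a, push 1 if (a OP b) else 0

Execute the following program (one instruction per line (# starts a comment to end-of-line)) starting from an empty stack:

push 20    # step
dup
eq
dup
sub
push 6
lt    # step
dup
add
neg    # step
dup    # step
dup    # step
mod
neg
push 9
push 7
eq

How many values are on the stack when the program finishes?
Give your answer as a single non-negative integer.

Answer: 3

Derivation:
After 'push 20': stack = [20] (depth 1)
After 'dup': stack = [20, 20] (depth 2)
After 'eq': stack = [1] (depth 1)
After 'dup': stack = [1, 1] (depth 2)
After 'sub': stack = [0] (depth 1)
After 'push 6': stack = [0, 6] (depth 2)
After 'lt': stack = [1] (depth 1)
After 'dup': stack = [1, 1] (depth 2)
After 'add': stack = [2] (depth 1)
After 'neg': stack = [-2] (depth 1)
After 'dup': stack = [-2, -2] (depth 2)
After 'dup': stack = [-2, -2, -2] (depth 3)
After 'mod': stack = [-2, 0] (depth 2)
After 'neg': stack = [-2, 0] (depth 2)
After 'push 9': stack = [-2, 0, 9] (depth 3)
After 'push 7': stack = [-2, 0, 9, 7] (depth 4)
After 'eq': stack = [-2, 0, 0] (depth 3)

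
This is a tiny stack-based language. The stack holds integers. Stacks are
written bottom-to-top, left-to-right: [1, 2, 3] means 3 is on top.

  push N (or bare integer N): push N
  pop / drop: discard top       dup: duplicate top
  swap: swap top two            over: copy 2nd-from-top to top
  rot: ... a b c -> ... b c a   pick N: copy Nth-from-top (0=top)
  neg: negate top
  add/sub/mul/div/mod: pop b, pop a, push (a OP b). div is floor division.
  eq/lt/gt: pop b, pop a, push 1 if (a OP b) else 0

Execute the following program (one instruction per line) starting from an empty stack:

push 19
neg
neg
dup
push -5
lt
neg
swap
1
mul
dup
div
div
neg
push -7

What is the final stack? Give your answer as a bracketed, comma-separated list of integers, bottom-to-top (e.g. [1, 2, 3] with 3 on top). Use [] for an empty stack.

Answer: [0, -7]

Derivation:
After 'push 19': [19]
After 'neg': [-19]
After 'neg': [19]
After 'dup': [19, 19]
After 'push -5': [19, 19, -5]
After 'lt': [19, 0]
After 'neg': [19, 0]
After 'swap': [0, 19]
After 'push 1': [0, 19, 1]
After 'mul': [0, 19]
After 'dup': [0, 19, 19]
After 'div': [0, 1]
After 'div': [0]
After 'neg': [0]
After 'push -7': [0, -7]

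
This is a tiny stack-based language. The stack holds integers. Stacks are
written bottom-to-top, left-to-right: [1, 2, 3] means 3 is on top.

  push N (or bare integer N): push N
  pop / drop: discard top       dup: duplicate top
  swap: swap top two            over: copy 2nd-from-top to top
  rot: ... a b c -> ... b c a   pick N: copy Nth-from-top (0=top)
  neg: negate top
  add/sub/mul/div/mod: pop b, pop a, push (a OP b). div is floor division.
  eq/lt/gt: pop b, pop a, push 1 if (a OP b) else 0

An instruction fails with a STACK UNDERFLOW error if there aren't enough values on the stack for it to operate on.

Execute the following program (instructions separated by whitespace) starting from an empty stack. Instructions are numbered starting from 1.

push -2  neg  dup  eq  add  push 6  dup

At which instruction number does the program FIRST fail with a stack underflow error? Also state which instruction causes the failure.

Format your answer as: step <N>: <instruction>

Answer: step 5: add

Derivation:
Step 1 ('push -2'): stack = [-2], depth = 1
Step 2 ('neg'): stack = [2], depth = 1
Step 3 ('dup'): stack = [2, 2], depth = 2
Step 4 ('eq'): stack = [1], depth = 1
Step 5 ('add'): needs 2 value(s) but depth is 1 — STACK UNDERFLOW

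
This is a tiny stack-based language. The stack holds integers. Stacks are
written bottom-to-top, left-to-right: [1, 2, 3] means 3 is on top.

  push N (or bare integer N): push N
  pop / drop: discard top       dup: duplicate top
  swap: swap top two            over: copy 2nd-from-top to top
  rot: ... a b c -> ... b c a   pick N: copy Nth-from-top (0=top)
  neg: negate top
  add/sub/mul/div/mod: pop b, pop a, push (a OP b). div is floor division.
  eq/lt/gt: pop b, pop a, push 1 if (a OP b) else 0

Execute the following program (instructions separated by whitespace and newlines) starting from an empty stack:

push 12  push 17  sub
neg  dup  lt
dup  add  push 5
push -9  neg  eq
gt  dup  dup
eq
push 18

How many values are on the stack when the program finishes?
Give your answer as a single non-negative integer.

Answer: 3

Derivation:
After 'push 12': stack = [12] (depth 1)
After 'push 17': stack = [12, 17] (depth 2)
After 'sub': stack = [-5] (depth 1)
After 'neg': stack = [5] (depth 1)
After 'dup': stack = [5, 5] (depth 2)
After 'lt': stack = [0] (depth 1)
After 'dup': stack = [0, 0] (depth 2)
After 'add': stack = [0] (depth 1)
After 'push 5': stack = [0, 5] (depth 2)
After 'push -9': stack = [0, 5, -9] (depth 3)
After 'neg': stack = [0, 5, 9] (depth 3)
After 'eq': stack = [0, 0] (depth 2)
After 'gt': stack = [0] (depth 1)
After 'dup': stack = [0, 0] (depth 2)
After 'dup': stack = [0, 0, 0] (depth 3)
After 'eq': stack = [0, 1] (depth 2)
After 'push 18': stack = [0, 1, 18] (depth 3)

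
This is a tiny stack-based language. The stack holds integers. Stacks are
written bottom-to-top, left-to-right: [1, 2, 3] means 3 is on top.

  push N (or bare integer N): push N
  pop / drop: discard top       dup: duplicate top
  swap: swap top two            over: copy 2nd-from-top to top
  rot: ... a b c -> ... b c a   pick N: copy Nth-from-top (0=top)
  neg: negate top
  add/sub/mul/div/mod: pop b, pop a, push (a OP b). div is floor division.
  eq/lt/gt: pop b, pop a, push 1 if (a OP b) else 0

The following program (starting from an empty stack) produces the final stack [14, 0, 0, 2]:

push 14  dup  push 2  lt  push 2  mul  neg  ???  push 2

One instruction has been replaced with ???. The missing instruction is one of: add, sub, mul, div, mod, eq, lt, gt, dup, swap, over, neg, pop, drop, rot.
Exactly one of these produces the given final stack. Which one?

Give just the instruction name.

Stack before ???: [14, 0]
Stack after ???:  [14, 0, 0]
The instruction that transforms [14, 0] -> [14, 0, 0] is: dup

Answer: dup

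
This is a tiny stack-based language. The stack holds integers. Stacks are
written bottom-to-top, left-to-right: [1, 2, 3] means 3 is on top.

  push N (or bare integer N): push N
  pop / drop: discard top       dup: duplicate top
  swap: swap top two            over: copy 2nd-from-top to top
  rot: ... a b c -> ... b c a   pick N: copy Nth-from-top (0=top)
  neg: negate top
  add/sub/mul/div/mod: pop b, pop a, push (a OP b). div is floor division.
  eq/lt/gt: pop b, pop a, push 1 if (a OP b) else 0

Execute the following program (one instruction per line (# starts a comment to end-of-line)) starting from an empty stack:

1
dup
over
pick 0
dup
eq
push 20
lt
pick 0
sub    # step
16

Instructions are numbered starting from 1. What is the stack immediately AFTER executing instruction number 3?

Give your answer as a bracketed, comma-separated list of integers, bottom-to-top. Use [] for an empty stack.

Answer: [1, 1, 1]

Derivation:
Step 1 ('1'): [1]
Step 2 ('dup'): [1, 1]
Step 3 ('over'): [1, 1, 1]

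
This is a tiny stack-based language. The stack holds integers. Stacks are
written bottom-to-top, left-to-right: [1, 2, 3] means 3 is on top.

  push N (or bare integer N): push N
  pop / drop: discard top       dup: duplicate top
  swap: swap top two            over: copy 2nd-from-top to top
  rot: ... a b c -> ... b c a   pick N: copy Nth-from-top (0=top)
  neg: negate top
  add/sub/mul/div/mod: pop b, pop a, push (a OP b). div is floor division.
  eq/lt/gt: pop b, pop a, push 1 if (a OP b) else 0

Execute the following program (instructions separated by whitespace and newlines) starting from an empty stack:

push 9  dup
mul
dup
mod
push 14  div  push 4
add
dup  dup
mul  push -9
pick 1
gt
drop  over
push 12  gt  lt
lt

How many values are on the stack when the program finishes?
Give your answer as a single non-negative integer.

After 'push 9': stack = [9] (depth 1)
After 'dup': stack = [9, 9] (depth 2)
After 'mul': stack = [81] (depth 1)
After 'dup': stack = [81, 81] (depth 2)
After 'mod': stack = [0] (depth 1)
After 'push 14': stack = [0, 14] (depth 2)
After 'div': stack = [0] (depth 1)
After 'push 4': stack = [0, 4] (depth 2)
After 'add': stack = [4] (depth 1)
After 'dup': stack = [4, 4] (depth 2)
  ...
After 'mul': stack = [4, 16] (depth 2)
After 'push -9': stack = [4, 16, -9] (depth 3)
After 'pick 1': stack = [4, 16, -9, 16] (depth 4)
After 'gt': stack = [4, 16, 0] (depth 3)
After 'drop': stack = [4, 16] (depth 2)
After 'over': stack = [4, 16, 4] (depth 3)
After 'push 12': stack = [4, 16, 4, 12] (depth 4)
After 'gt': stack = [4, 16, 0] (depth 3)
After 'lt': stack = [4, 0] (depth 2)
After 'lt': stack = [0] (depth 1)

Answer: 1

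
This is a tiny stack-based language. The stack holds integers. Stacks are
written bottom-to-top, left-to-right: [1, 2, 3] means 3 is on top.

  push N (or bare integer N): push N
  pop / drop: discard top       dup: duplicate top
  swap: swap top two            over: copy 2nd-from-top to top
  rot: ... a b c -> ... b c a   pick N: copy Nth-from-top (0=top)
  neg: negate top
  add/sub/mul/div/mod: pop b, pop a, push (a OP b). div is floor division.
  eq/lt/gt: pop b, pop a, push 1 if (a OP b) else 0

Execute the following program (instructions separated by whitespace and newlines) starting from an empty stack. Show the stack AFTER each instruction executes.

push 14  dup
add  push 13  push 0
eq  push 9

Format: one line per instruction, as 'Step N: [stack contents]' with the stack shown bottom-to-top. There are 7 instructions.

Step 1: [14]
Step 2: [14, 14]
Step 3: [28]
Step 4: [28, 13]
Step 5: [28, 13, 0]
Step 6: [28, 0]
Step 7: [28, 0, 9]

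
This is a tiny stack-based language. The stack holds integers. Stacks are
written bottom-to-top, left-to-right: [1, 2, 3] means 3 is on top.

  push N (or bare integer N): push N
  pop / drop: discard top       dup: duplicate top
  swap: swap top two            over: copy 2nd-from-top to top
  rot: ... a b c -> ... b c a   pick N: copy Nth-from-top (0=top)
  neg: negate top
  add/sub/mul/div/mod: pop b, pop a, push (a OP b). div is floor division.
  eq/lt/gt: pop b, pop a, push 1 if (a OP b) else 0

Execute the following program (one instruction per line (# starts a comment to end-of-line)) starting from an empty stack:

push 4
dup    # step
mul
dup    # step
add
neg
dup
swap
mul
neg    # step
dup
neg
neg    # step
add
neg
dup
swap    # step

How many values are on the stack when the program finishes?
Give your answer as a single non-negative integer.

After 'push 4': stack = [4] (depth 1)
After 'dup': stack = [4, 4] (depth 2)
After 'mul': stack = [16] (depth 1)
After 'dup': stack = [16, 16] (depth 2)
After 'add': stack = [32] (depth 1)
After 'neg': stack = [-32] (depth 1)
After 'dup': stack = [-32, -32] (depth 2)
After 'swap': stack = [-32, -32] (depth 2)
After 'mul': stack = [1024] (depth 1)
After 'neg': stack = [-1024] (depth 1)
After 'dup': stack = [-1024, -1024] (depth 2)
After 'neg': stack = [-1024, 1024] (depth 2)
After 'neg': stack = [-1024, -1024] (depth 2)
After 'add': stack = [-2048] (depth 1)
After 'neg': stack = [2048] (depth 1)
After 'dup': stack = [2048, 2048] (depth 2)
After 'swap': stack = [2048, 2048] (depth 2)

Answer: 2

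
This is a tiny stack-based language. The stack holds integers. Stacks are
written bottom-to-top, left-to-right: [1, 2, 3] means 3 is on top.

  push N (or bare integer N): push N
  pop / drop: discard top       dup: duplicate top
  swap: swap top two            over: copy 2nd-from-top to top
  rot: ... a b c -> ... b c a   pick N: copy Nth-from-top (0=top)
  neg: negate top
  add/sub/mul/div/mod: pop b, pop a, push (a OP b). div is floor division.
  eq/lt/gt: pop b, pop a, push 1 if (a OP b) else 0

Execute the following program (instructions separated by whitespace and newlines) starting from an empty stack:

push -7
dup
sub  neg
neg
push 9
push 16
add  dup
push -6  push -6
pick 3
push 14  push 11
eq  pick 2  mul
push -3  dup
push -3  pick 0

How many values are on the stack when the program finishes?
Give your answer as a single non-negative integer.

Answer: 11

Derivation:
After 'push -7': stack = [-7] (depth 1)
After 'dup': stack = [-7, -7] (depth 2)
After 'sub': stack = [0] (depth 1)
After 'neg': stack = [0] (depth 1)
After 'neg': stack = [0] (depth 1)
After 'push 9': stack = [0, 9] (depth 2)
After 'push 16': stack = [0, 9, 16] (depth 3)
After 'add': stack = [0, 25] (depth 2)
After 'dup': stack = [0, 25, 25] (depth 3)
After 'push -6': stack = [0, 25, 25, -6] (depth 4)
  ...
After 'pick 3': stack = [0, 25, 25, -6, -6, 25] (depth 6)
After 'push 14': stack = [0, 25, 25, -6, -6, 25, 14] (depth 7)
After 'push 11': stack = [0, 25, 25, -6, -6, 25, 14, 11] (depth 8)
After 'eq': stack = [0, 25, 25, -6, -6, 25, 0] (depth 7)
After 'pick 2': stack = [0, 25, 25, -6, -6, 25, 0, -6] (depth 8)
After 'mul': stack = [0, 25, 25, -6, -6, 25, 0] (depth 7)
After 'push -3': stack = [0, 25, 25, -6, -6, 25, 0, -3] (depth 8)
After 'dup': stack = [0, 25, 25, -6, -6, 25, 0, -3, -3] (depth 9)
After 'push -3': stack = [0, 25, 25, -6, -6, 25, 0, -3, -3, -3] (depth 10)
After 'pick 0': stack = [0, 25, 25, -6, -6, 25, 0, -3, -3, -3, -3] (depth 11)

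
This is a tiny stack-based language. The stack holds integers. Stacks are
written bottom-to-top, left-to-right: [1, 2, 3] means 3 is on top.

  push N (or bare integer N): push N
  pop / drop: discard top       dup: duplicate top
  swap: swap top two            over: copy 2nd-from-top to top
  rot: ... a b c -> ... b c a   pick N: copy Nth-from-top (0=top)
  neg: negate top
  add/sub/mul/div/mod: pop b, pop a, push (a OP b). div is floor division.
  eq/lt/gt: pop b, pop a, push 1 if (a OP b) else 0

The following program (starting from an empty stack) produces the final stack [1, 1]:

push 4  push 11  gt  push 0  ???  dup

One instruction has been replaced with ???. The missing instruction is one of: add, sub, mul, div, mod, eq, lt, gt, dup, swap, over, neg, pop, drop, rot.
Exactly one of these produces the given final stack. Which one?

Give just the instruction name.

Answer: eq

Derivation:
Stack before ???: [0, 0]
Stack after ???:  [1]
The instruction that transforms [0, 0] -> [1] is: eq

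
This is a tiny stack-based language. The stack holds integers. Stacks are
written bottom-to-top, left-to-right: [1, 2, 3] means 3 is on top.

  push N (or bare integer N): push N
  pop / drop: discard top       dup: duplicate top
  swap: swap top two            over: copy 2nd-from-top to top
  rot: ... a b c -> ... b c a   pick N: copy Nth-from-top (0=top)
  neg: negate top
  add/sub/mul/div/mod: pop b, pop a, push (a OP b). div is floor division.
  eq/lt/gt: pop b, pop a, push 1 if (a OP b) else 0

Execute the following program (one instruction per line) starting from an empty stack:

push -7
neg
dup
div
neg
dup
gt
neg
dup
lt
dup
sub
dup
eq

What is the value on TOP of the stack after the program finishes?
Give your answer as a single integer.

Answer: 1

Derivation:
After 'push -7': [-7]
After 'neg': [7]
After 'dup': [7, 7]
After 'div': [1]
After 'neg': [-1]
After 'dup': [-1, -1]
After 'gt': [0]
After 'neg': [0]
After 'dup': [0, 0]
After 'lt': [0]
After 'dup': [0, 0]
After 'sub': [0]
After 'dup': [0, 0]
After 'eq': [1]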